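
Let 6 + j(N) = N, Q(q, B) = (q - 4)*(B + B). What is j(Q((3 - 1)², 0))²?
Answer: 36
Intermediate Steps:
Q(q, B) = 2*B*(-4 + q) (Q(q, B) = (-4 + q)*(2*B) = 2*B*(-4 + q))
j(N) = -6 + N
j(Q((3 - 1)², 0))² = (-6 + 2*0*(-4 + (3 - 1)²))² = (-6 + 2*0*(-4 + 2²))² = (-6 + 2*0*(-4 + 4))² = (-6 + 2*0*0)² = (-6 + 0)² = (-6)² = 36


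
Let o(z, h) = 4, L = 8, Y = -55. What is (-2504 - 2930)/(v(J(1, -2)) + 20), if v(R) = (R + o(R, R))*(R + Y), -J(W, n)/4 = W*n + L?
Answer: -2717/800 ≈ -3.3962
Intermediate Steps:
J(W, n) = -32 - 4*W*n (J(W, n) = -4*(W*n + 8) = -4*(8 + W*n) = -32 - 4*W*n)
v(R) = (-55 + R)*(4 + R) (v(R) = (R + 4)*(R - 55) = (4 + R)*(-55 + R) = (-55 + R)*(4 + R))
(-2504 - 2930)/(v(J(1, -2)) + 20) = (-2504 - 2930)/((-220 + (-32 - 4*1*(-2))² - 51*(-32 - 4*1*(-2))) + 20) = -5434/((-220 + (-32 + 8)² - 51*(-32 + 8)) + 20) = -5434/((-220 + (-24)² - 51*(-24)) + 20) = -5434/((-220 + 576 + 1224) + 20) = -5434/(1580 + 20) = -5434/1600 = -5434*1/1600 = -2717/800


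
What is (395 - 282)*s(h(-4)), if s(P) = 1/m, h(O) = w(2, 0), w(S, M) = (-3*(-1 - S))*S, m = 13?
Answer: 113/13 ≈ 8.6923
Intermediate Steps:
w(S, M) = S*(3 + 3*S) (w(S, M) = (3 + 3*S)*S = S*(3 + 3*S))
h(O) = 18 (h(O) = 3*2*(1 + 2) = 3*2*3 = 18)
s(P) = 1/13
(395 - 282)*s(h(-4)) = (395 - 282)*(1/13) = 113*(1/13) = 113/13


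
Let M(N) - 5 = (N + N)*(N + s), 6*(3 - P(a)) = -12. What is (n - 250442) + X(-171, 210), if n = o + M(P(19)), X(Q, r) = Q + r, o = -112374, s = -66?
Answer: -363382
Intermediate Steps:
P(a) = 5 (P(a) = 3 - ⅙*(-12) = 3 + 2 = 5)
M(N) = 5 + 2*N*(-66 + N) (M(N) = 5 + (N + N)*(N - 66) = 5 + (2*N)*(-66 + N) = 5 + 2*N*(-66 + N))
n = -112979 (n = -112374 + (5 - 132*5 + 2*5²) = -112374 + (5 - 660 + 2*25) = -112374 + (5 - 660 + 50) = -112374 - 605 = -112979)
(n - 250442) + X(-171, 210) = (-112979 - 250442) + (-171 + 210) = -363421 + 39 = -363382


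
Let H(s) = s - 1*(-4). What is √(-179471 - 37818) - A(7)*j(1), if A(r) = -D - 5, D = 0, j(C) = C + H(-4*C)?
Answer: 5 + I*√217289 ≈ 5.0 + 466.14*I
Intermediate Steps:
H(s) = 4 + s (H(s) = s + 4 = 4 + s)
j(C) = 4 - 3*C (j(C) = C + (4 - 4*C) = 4 - 3*C)
A(r) = -5 (A(r) = -1*0 - 5 = 0 - 5 = -5)
√(-179471 - 37818) - A(7)*j(1) = √(-179471 - 37818) - (-5)*(4 - 3*1) = √(-217289) - (-5)*(4 - 3) = I*√217289 - (-5) = I*√217289 - 1*(-5) = I*√217289 + 5 = 5 + I*√217289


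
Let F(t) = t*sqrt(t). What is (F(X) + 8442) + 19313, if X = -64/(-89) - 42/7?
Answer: 27755 - 470*I*sqrt(41830)/7921 ≈ 27755.0 - 12.136*I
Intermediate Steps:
X = -470/89 (X = -64*(-1/89) - 42*1/7 = 64/89 - 6 = -470/89 ≈ -5.2809)
F(t) = t**(3/2)
(F(X) + 8442) + 19313 = ((-470/89)**(3/2) + 8442) + 19313 = (-470*I*sqrt(41830)/7921 + 8442) + 19313 = (8442 - 470*I*sqrt(41830)/7921) + 19313 = 27755 - 470*I*sqrt(41830)/7921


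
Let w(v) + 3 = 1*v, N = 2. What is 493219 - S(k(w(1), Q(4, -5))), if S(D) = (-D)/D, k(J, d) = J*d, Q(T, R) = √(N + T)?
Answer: 493220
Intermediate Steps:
w(v) = -3 + v (w(v) = -3 + 1*v = -3 + v)
Q(T, R) = √(2 + T)
S(D) = -1
493219 - S(k(w(1), Q(4, -5))) = 493219 - 1*(-1) = 493219 + 1 = 493220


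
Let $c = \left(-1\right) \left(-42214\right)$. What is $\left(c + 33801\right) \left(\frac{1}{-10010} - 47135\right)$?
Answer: $- \frac{7173099999253}{2002} \approx -3.583 \cdot 10^{9}$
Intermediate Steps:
$c = 42214$
$\left(c + 33801\right) \left(\frac{1}{-10010} - 47135\right) = \left(42214 + 33801\right) \left(\frac{1}{-10010} - 47135\right) = 76015 \left(- \frac{1}{10010} - 47135\right) = 76015 \left(- \frac{471821351}{10010}\right) = - \frac{7173099999253}{2002}$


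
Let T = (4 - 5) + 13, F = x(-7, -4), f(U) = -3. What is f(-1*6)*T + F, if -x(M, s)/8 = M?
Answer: 20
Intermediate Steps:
x(M, s) = -8*M
F = 56 (F = -8*(-7) = 56)
T = 12 (T = -1 + 13 = 12)
f(-1*6)*T + F = -3*12 + 56 = -36 + 56 = 20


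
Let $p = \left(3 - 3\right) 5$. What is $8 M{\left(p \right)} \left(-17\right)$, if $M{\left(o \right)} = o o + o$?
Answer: $0$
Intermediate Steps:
$p = 0$ ($p = 0 \cdot 5 = 0$)
$M{\left(o \right)} = o + o^{2}$ ($M{\left(o \right)} = o^{2} + o = o + o^{2}$)
$8 M{\left(p \right)} \left(-17\right) = 8 \cdot 0 \left(1 + 0\right) \left(-17\right) = 8 \cdot 0 \cdot 1 \left(-17\right) = 8 \cdot 0 \left(-17\right) = 0 \left(-17\right) = 0$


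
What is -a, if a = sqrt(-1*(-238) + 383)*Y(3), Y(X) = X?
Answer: -9*sqrt(69) ≈ -74.760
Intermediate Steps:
a = 9*sqrt(69) (a = sqrt(-1*(-238) + 383)*3 = sqrt(238 + 383)*3 = sqrt(621)*3 = (3*sqrt(69))*3 = 9*sqrt(69) ≈ 74.760)
-a = -9*sqrt(69)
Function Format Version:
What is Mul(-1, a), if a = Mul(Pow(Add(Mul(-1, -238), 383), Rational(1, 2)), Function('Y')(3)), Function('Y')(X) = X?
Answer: Mul(-9, Pow(69, Rational(1, 2))) ≈ -74.760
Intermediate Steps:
a = Mul(9, Pow(69, Rational(1, 2))) (a = Mul(Pow(Add(Mul(-1, -238), 383), Rational(1, 2)), 3) = Mul(Pow(Add(238, 383), Rational(1, 2)), 3) = Mul(Pow(621, Rational(1, 2)), 3) = Mul(Mul(3, Pow(69, Rational(1, 2))), 3) = Mul(9, Pow(69, Rational(1, 2))) ≈ 74.760)
Mul(-1, a) = Mul(-1, Mul(9, Pow(69, Rational(1, 2)))) = Mul(-9, Pow(69, Rational(1, 2)))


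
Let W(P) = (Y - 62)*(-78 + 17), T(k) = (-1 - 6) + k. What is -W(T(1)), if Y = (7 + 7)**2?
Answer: 8174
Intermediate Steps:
Y = 196 (Y = 14**2 = 196)
T(k) = -7 + k
W(P) = -8174 (W(P) = (196 - 62)*(-78 + 17) = 134*(-61) = -8174)
-W(T(1)) = -1*(-8174) = 8174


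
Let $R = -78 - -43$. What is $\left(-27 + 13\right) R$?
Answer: $490$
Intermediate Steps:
$R = -35$ ($R = -78 + 43 = -35$)
$\left(-27 + 13\right) R = \left(-27 + 13\right) \left(-35\right) = \left(-14\right) \left(-35\right) = 490$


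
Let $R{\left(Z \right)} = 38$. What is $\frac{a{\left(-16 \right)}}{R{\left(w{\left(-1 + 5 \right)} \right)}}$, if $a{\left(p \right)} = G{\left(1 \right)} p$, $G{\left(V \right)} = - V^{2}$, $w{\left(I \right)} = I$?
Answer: $\frac{8}{19} \approx 0.42105$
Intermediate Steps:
$a{\left(p \right)} = - p$ ($a{\left(p \right)} = - 1^{2} p = \left(-1\right) 1 p = - p$)
$\frac{a{\left(-16 \right)}}{R{\left(w{\left(-1 + 5 \right)} \right)}} = \frac{\left(-1\right) \left(-16\right)}{38} = 16 \cdot \frac{1}{38} = \frac{8}{19}$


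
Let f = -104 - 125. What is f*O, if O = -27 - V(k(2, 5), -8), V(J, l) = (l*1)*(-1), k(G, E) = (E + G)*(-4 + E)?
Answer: 8015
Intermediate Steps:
k(G, E) = (-4 + E)*(E + G)
V(J, l) = -l (V(J, l) = l*(-1) = -l)
f = -229
O = -35 (O = -27 - (-1)*(-8) = -27 - 1*8 = -27 - 8 = -35)
f*O = -229*(-35) = 8015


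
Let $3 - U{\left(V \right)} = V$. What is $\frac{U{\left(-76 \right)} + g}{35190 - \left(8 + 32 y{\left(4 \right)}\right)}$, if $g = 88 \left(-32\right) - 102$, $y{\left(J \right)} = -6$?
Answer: $- \frac{2839}{35374} \approx -0.080257$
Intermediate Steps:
$U{\left(V \right)} = 3 - V$
$g = -2918$ ($g = -2816 - 102 = -2918$)
$\frac{U{\left(-76 \right)} + g}{35190 - \left(8 + 32 y{\left(4 \right)}\right)} = \frac{\left(3 - -76\right) - 2918}{35190 - -184} = \frac{\left(3 + 76\right) - 2918}{35190 + \left(-8 + 192\right)} = \frac{79 - 2918}{35190 + 184} = - \frac{2839}{35374}$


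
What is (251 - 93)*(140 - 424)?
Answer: -44872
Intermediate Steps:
(251 - 93)*(140 - 424) = 158*(-284) = -44872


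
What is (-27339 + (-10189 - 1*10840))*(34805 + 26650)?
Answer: -2972455440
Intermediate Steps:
(-27339 + (-10189 - 1*10840))*(34805 + 26650) = (-27339 + (-10189 - 10840))*61455 = (-27339 - 21029)*61455 = -48368*61455 = -2972455440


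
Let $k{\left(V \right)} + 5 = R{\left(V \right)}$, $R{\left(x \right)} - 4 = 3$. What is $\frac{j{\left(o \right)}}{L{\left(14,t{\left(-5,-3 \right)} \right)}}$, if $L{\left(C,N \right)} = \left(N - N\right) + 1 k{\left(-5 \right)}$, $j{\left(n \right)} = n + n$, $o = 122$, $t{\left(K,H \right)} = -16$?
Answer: $122$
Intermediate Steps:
$R{\left(x \right)} = 7$ ($R{\left(x \right)} = 4 + 3 = 7$)
$k{\left(V \right)} = 2$ ($k{\left(V \right)} = -5 + 7 = 2$)
$j{\left(n \right)} = 2 n$
$L{\left(C,N \right)} = 2$ ($L{\left(C,N \right)} = \left(N - N\right) + 1 \cdot 2 = 0 + 2 = 2$)
$\frac{j{\left(o \right)}}{L{\left(14,t{\left(-5,-3 \right)} \right)}} = \frac{2 \cdot 122}{2} = 244 \cdot \frac{1}{2} = 122$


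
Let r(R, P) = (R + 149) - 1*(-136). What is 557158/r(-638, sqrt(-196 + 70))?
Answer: -557158/353 ≈ -1578.4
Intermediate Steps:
r(R, P) = 285 + R (r(R, P) = (149 + R) + 136 = 285 + R)
557158/r(-638, sqrt(-196 + 70)) = 557158/(285 - 638) = 557158/(-353) = 557158*(-1/353) = -557158/353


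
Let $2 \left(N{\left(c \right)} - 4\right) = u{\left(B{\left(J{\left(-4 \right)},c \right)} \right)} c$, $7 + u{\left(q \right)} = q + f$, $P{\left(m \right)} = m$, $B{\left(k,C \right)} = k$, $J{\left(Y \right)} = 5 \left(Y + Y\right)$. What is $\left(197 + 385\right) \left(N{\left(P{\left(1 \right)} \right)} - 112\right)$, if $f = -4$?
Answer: $-77697$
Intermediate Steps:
$J{\left(Y \right)} = 10 Y$ ($J{\left(Y \right)} = 5 \cdot 2 Y = 10 Y$)
$u{\left(q \right)} = -11 + q$ ($u{\left(q \right)} = -7 + \left(q - 4\right) = -7 + \left(-4 + q\right) = -11 + q$)
$N{\left(c \right)} = 4 - \frac{51 c}{2}$ ($N{\left(c \right)} = 4 + \frac{\left(-11 + 10 \left(-4\right)\right) c}{2} = 4 + \frac{\left(-11 - 40\right) c}{2} = 4 + \frac{\left(-51\right) c}{2} = 4 - \frac{51 c}{2}$)
$\left(197 + 385\right) \left(N{\left(P{\left(1 \right)} \right)} - 112\right) = \left(197 + 385\right) \left(\left(4 - \frac{51}{2}\right) - 112\right) = 582 \left(\left(4 - \frac{51}{2}\right) - 112\right) = 582 \left(- \frac{43}{2} - 112\right) = 582 \left(- \frac{267}{2}\right) = -77697$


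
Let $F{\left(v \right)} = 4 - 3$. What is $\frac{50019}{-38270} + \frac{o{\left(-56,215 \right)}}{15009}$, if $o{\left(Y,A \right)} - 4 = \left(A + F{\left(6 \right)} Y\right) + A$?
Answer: $- \frac{245423037}{191464810} \approx -1.2818$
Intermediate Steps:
$F{\left(v \right)} = 1$ ($F{\left(v \right)} = 4 - 3 = 1$)
$o{\left(Y,A \right)} = 4 + Y + 2 A$ ($o{\left(Y,A \right)} = 4 + \left(\left(A + 1 Y\right) + A\right) = 4 + \left(\left(A + Y\right) + A\right) = 4 + \left(Y + 2 A\right) = 4 + Y + 2 A$)
$\frac{50019}{-38270} + \frac{o{\left(-56,215 \right)}}{15009} = \frac{50019}{-38270} + \frac{4 - 56 + 2 \cdot 215}{15009} = 50019 \left(- \frac{1}{38270}\right) + \left(4 - 56 + 430\right) \frac{1}{15009} = - \frac{50019}{38270} + 378 \cdot \frac{1}{15009} = - \frac{50019}{38270} + \frac{126}{5003} = - \frac{245423037}{191464810}$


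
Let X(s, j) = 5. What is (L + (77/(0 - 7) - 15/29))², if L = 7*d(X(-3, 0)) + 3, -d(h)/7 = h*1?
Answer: 54051904/841 ≈ 64271.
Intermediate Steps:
d(h) = -7*h
L = -242 (L = 7*(-7*5) + 3 = 7*(-35) + 3 = -245 + 3 = -242)
(L + (77/(0 - 7) - 15/29))² = (-242 + (77/(0 - 7) - 15/29))² = (-242 + (77/(-7) - 15*1/29))² = (-242 + (77*(-⅐) - 15/29))² = (-242 + (-11 - 15/29))² = (-242 - 334/29)² = (-7352/29)² = 54051904/841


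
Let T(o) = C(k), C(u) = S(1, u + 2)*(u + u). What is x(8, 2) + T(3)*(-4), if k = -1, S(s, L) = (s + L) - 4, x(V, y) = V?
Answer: -8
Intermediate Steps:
S(s, L) = -4 + L + s (S(s, L) = (L + s) - 4 = -4 + L + s)
C(u) = 2*u*(-1 + u) (C(u) = (-4 + (u + 2) + 1)*(u + u) = (-4 + (2 + u) + 1)*(2*u) = (-1 + u)*(2*u) = 2*u*(-1 + u))
T(o) = 4 (T(o) = 2*(-1)*(-1 - 1) = 2*(-1)*(-2) = 4)
x(8, 2) + T(3)*(-4) = 8 + 4*(-4) = 8 - 16 = -8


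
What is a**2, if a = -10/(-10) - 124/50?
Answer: 1369/625 ≈ 2.1904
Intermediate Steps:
a = -37/25 (a = -10*(-1/10) - 124*1/50 = 1 - 62/25 = -37/25 ≈ -1.4800)
a**2 = (-37/25)**2 = 1369/625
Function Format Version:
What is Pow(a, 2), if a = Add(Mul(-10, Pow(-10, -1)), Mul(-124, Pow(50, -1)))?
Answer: Rational(1369, 625) ≈ 2.1904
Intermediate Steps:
a = Rational(-37, 25) (a = Add(Mul(-10, Rational(-1, 10)), Mul(-124, Rational(1, 50))) = Add(1, Rational(-62, 25)) = Rational(-37, 25) ≈ -1.4800)
Pow(a, 2) = Pow(Rational(-37, 25), 2) = Rational(1369, 625)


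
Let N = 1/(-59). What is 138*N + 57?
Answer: 3225/59 ≈ 54.661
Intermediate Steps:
N = -1/59 ≈ -0.016949
138*N + 57 = 138*(-1/59) + 57 = -138/59 + 57 = 3225/59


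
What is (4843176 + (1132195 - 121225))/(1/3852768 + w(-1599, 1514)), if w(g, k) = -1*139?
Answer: -22554666376128/535534751 ≈ -42116.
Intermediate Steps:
w(g, k) = -139
(4843176 + (1132195 - 121225))/(1/3852768 + w(-1599, 1514)) = (4843176 + (1132195 - 121225))/(1/3852768 - 139) = (4843176 + 1010970)/(1/3852768 - 139) = 5854146/(-535534751/3852768) = 5854146*(-3852768/535534751) = -22554666376128/535534751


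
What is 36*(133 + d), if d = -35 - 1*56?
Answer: 1512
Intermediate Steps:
d = -91 (d = -35 - 56 = -91)
36*(133 + d) = 36*(133 - 91) = 36*42 = 1512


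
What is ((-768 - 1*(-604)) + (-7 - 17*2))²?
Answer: 42025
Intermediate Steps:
((-768 - 1*(-604)) + (-7 - 17*2))² = ((-768 + 604) + (-7 - 34))² = (-164 - 41)² = (-205)² = 42025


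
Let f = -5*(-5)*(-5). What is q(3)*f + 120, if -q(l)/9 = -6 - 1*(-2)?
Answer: -4380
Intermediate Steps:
q(l) = 36 (q(l) = -9*(-6 - 1*(-2)) = -9*(-6 + 2) = -9*(-4) = 36)
f = -125 (f = 25*(-5) = -125)
q(3)*f + 120 = 36*(-125) + 120 = -4500 + 120 = -4380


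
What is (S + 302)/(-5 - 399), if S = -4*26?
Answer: -99/202 ≈ -0.49010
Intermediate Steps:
S = -104
(S + 302)/(-5 - 399) = (-104 + 302)/(-5 - 399) = 198/(-404) = 198*(-1/404) = -99/202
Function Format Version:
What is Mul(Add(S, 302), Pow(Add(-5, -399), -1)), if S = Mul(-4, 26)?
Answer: Rational(-99, 202) ≈ -0.49010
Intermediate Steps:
S = -104
Mul(Add(S, 302), Pow(Add(-5, -399), -1)) = Mul(Add(-104, 302), Pow(Add(-5, -399), -1)) = Mul(198, Pow(-404, -1)) = Mul(198, Rational(-1, 404)) = Rational(-99, 202)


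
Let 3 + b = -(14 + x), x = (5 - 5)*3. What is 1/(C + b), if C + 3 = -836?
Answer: -1/856 ≈ -0.0011682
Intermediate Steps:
x = 0 (x = 0*3 = 0)
C = -839 (C = -3 - 836 = -839)
b = -17 (b = -3 - (14 + 0) = -3 - 1*14 = -3 - 14 = -17)
1/(C + b) = 1/(-839 - 17) = 1/(-856) = -1/856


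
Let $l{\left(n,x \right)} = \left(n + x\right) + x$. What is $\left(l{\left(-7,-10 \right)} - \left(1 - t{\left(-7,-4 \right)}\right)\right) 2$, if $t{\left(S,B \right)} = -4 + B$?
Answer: $-72$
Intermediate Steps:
$l{\left(n,x \right)} = n + 2 x$
$\left(l{\left(-7,-10 \right)} - \left(1 - t{\left(-7,-4 \right)}\right)\right) 2 = \left(\left(-7 + 2 \left(-10\right)\right) - \left(1 - \left(-4 - 4\right)\right)\right) 2 = \left(\left(-7 - 20\right) - \left(1 - -8\right)\right) 2 = \left(-27 - \left(1 + 8\right)\right) 2 = \left(-27 - 9\right) 2 = \left(-36\right) 2 = -72$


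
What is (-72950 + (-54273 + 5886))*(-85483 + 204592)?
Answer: -14452328733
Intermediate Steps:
(-72950 + (-54273 + 5886))*(-85483 + 204592) = (-72950 - 48387)*119109 = -121337*119109 = -14452328733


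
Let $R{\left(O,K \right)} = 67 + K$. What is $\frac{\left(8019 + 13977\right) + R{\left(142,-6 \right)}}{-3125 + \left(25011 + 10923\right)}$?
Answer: $\frac{3151}{4687} \approx 0.67229$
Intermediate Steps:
$\frac{\left(8019 + 13977\right) + R{\left(142,-6 \right)}}{-3125 + \left(25011 + 10923\right)} = \frac{\left(8019 + 13977\right) + \left(67 - 6\right)}{-3125 + \left(25011 + 10923\right)} = \frac{21996 + 61}{-3125 + 35934} = \frac{22057}{32809} = 22057 \cdot \frac{1}{32809} = \frac{3151}{4687}$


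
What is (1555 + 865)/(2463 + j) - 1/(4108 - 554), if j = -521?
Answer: 4299369/3450934 ≈ 1.2459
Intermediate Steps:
(1555 + 865)/(2463 + j) - 1/(4108 - 554) = (1555 + 865)/(2463 - 521) - 1/(4108 - 554) = 2420/1942 - 1/3554 = 2420*(1/1942) - 1*1/3554 = 1210/971 - 1/3554 = 4299369/3450934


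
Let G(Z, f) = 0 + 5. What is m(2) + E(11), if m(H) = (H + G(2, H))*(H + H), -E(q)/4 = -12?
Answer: 76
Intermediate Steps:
G(Z, f) = 5
E(q) = 48 (E(q) = -4*(-12) = 48)
m(H) = 2*H*(5 + H) (m(H) = (H + 5)*(H + H) = (5 + H)*(2*H) = 2*H*(5 + H))
m(2) + E(11) = 2*2*(5 + 2) + 48 = 2*2*7 + 48 = 28 + 48 = 76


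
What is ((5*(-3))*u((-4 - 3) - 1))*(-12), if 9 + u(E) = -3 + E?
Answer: -3600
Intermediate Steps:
u(E) = -12 + E (u(E) = -9 + (-3 + E) = -12 + E)
((5*(-3))*u((-4 - 3) - 1))*(-12) = ((5*(-3))*(-12 + ((-4 - 3) - 1)))*(-12) = -15*(-12 + (-7 - 1))*(-12) = -15*(-12 - 8)*(-12) = -15*(-20)*(-12) = 300*(-12) = -3600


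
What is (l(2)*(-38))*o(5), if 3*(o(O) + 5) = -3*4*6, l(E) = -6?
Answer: -6612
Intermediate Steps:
o(O) = -29 (o(O) = -5 + (-3*4*6)/3 = -5 + (-12*6)/3 = -5 + (1/3)*(-72) = -5 - 24 = -29)
(l(2)*(-38))*o(5) = -6*(-38)*(-29) = 228*(-29) = -6612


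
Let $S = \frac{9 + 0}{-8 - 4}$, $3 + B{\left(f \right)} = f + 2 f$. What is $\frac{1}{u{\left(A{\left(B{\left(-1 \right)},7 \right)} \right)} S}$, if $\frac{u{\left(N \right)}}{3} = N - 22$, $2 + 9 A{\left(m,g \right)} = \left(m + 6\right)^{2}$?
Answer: $\frac{1}{50} \approx 0.02$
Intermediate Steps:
$B{\left(f \right)} = -3 + 3 f$ ($B{\left(f \right)} = -3 + \left(f + 2 f\right) = -3 + 3 f$)
$S = - \frac{3}{4}$ ($S = \frac{9}{-12} = 9 \left(- \frac{1}{12}\right) = - \frac{3}{4} \approx -0.75$)
$A{\left(m,g \right)} = - \frac{2}{9} + \frac{\left(6 + m\right)^{2}}{9}$ ($A{\left(m,g \right)} = - \frac{2}{9} + \frac{\left(m + 6\right)^{2}}{9} = - \frac{2}{9} + \frac{\left(6 + m\right)^{2}}{9}$)
$u{\left(N \right)} = -66 + 3 N$ ($u{\left(N \right)} = 3 \left(N - 22\right) = 3 \left(-22 + N\right) = -66 + 3 N$)
$\frac{1}{u{\left(A{\left(B{\left(-1 \right)},7 \right)} \right)} S} = \frac{1}{\left(-66 + 3 \left(- \frac{2}{9} + \frac{\left(6 + \left(-3 + 3 \left(-1\right)\right)\right)^{2}}{9}\right)\right) \left(- \frac{3}{4}\right)} = \frac{1}{\left(-66 + 3 \left(- \frac{2}{9} + \frac{\left(6 - 6\right)^{2}}{9}\right)\right) \left(- \frac{3}{4}\right)} = \frac{1}{\left(-66 + 3 \left(- \frac{2}{9} + \frac{0^{2}}{9}\right)\right) \left(- \frac{3}{4}\right)} = \frac{1}{\left(-66 + 3 \left(- \frac{2}{9} + \frac{1}{9} \cdot 0\right)\right) \left(- \frac{3}{4}\right)} = \frac{1}{\left(-66 + 3 \left(- \frac{2}{9} + 0\right)\right) \left(- \frac{3}{4}\right)} = \frac{1}{\left(-66 + 3 \left(- \frac{2}{9}\right)\right) \left(- \frac{3}{4}\right)} = \frac{1}{\left(-66 - \frac{2}{3}\right) \left(- \frac{3}{4}\right)} = \frac{1}{\left(- \frac{200}{3}\right) \left(- \frac{3}{4}\right)} = \frac{1}{50}$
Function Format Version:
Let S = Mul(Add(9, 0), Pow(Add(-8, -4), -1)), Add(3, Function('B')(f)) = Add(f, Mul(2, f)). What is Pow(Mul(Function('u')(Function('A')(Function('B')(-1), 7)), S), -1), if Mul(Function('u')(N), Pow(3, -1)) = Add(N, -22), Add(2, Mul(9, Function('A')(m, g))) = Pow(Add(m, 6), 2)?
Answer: Rational(1, 50) ≈ 0.020000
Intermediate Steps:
Function('B')(f) = Add(-3, Mul(3, f)) (Function('B')(f) = Add(-3, Add(f, Mul(2, f))) = Add(-3, Mul(3, f)))
S = Rational(-3, 4) (S = Mul(9, Pow(-12, -1)) = Mul(9, Rational(-1, 12)) = Rational(-3, 4) ≈ -0.75000)
Function('A')(m, g) = Add(Rational(-2, 9), Mul(Rational(1, 9), Pow(Add(6, m), 2))) (Function('A')(m, g) = Add(Rational(-2, 9), Mul(Rational(1, 9), Pow(Add(m, 6), 2))) = Add(Rational(-2, 9), Mul(Rational(1, 9), Pow(Add(6, m), 2))))
Function('u')(N) = Add(-66, Mul(3, N)) (Function('u')(N) = Mul(3, Add(N, -22)) = Mul(3, Add(-22, N)) = Add(-66, Mul(3, N)))
Pow(Mul(Function('u')(Function('A')(Function('B')(-1), 7)), S), -1) = Pow(Mul(Add(-66, Mul(3, Add(Rational(-2, 9), Mul(Rational(1, 9), Pow(Add(6, Add(-3, Mul(3, -1))), 2))))), Rational(-3, 4)), -1) = Pow(Mul(Add(-66, Mul(3, Add(Rational(-2, 9), Mul(Rational(1, 9), Pow(Add(6, Add(-3, -3)), 2))))), Rational(-3, 4)), -1) = Pow(Mul(Add(-66, Mul(3, Add(Rational(-2, 9), Mul(Rational(1, 9), Pow(Add(6, -6), 2))))), Rational(-3, 4)), -1) = Pow(Mul(Add(-66, Mul(3, Add(Rational(-2, 9), Mul(Rational(1, 9), Pow(0, 2))))), Rational(-3, 4)), -1) = Pow(Mul(Add(-66, Mul(3, Add(Rational(-2, 9), Mul(Rational(1, 9), 0)))), Rational(-3, 4)), -1) = Pow(Mul(Add(-66, Mul(3, Add(Rational(-2, 9), 0))), Rational(-3, 4)), -1) = Pow(Mul(Add(-66, Mul(3, Rational(-2, 9))), Rational(-3, 4)), -1) = Pow(Mul(Add(-66, Rational(-2, 3)), Rational(-3, 4)), -1) = Pow(Mul(Rational(-200, 3), Rational(-3, 4)), -1) = Pow(50, -1) = Rational(1, 50)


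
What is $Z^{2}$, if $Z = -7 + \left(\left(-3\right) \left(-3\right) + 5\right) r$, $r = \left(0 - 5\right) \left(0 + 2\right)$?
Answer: $21609$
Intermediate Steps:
$r = -10$ ($r = \left(-5\right) 2 = -10$)
$Z = -147$ ($Z = -7 + \left(\left(-3\right) \left(-3\right) + 5\right) \left(-10\right) = -7 + \left(9 + 5\right) \left(-10\right) = -7 + 14 \left(-10\right) = -7 - 140 = -147$)
$Z^{2} = \left(-147\right)^{2} = 21609$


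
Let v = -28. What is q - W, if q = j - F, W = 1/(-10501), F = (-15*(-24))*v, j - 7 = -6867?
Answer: 33813221/10501 ≈ 3220.0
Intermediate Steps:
j = -6860 (j = 7 - 6867 = -6860)
F = -10080 (F = -15*(-24)*(-28) = 360*(-28) = -10080)
W = -1/10501 ≈ -9.5229e-5
q = 3220 (q = -6860 - 1*(-10080) = -6860 + 10080 = 3220)
q - W = 3220 - 1*(-1/10501) = 3220 + 1/10501 = 33813221/10501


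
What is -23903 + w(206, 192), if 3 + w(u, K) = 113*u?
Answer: -628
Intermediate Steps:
w(u, K) = -3 + 113*u
-23903 + w(206, 192) = -23903 + (-3 + 113*206) = -23903 + (-3 + 23278) = -23903 + 23275 = -628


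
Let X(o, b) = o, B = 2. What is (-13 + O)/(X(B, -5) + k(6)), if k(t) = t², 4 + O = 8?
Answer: -9/38 ≈ -0.23684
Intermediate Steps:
O = 4 (O = -4 + 8 = 4)
(-13 + O)/(X(B, -5) + k(6)) = (-13 + 4)/(2 + 6²) = -9/(2 + 36) = -9/38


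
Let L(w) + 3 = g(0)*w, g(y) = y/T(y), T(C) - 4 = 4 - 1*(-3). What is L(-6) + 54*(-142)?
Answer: -7671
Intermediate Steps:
T(C) = 11 (T(C) = 4 + (4 - 1*(-3)) = 4 + (4 + 3) = 4 + 7 = 11)
g(y) = y/11
L(w) = -3 (L(w) = -3 + ((1/11)*0)*w = -3 + 0*w = -3 + 0 = -3)
L(-6) + 54*(-142) = -3 + 54*(-142) = -3 - 7668 = -7671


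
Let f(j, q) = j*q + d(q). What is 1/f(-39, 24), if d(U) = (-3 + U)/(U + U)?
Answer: -16/14969 ≈ -0.0010689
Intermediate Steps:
d(U) = (-3 + U)/(2*U) (d(U) = (-3 + U)/((2*U)) = (-3 + U)*(1/(2*U)) = (-3 + U)/(2*U))
f(j, q) = j*q + (-3 + q)/(2*q)
1/f(-39, 24) = 1/(½ - 3/2/24 - 39*24) = 1/(½ - 3/2*1/24 - 936) = 1/(½ - 1/16 - 936) = 1/(-14969/16) = -16/14969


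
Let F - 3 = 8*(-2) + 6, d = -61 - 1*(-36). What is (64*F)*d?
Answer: 11200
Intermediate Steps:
d = -25 (d = -61 + 36 = -25)
F = -7 (F = 3 + (8*(-2) + 6) = 3 + (-16 + 6) = 3 - 10 = -7)
(64*F)*d = (64*(-7))*(-25) = -448*(-25) = 11200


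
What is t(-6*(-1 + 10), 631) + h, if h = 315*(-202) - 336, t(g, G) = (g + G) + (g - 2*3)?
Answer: -63449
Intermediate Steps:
t(g, G) = -6 + G + 2*g (t(g, G) = (G + g) + (g - 6) = (G + g) + (-6 + g) = -6 + G + 2*g)
h = -63966 (h = -63630 - 336 = -63966)
t(-6*(-1 + 10), 631) + h = (-6 + 631 + 2*(-6*(-1 + 10))) - 63966 = (-6 + 631 + 2*(-6*9)) - 63966 = (-6 + 631 + 2*(-54)) - 63966 = (-6 + 631 - 108) - 63966 = 517 - 63966 = -63449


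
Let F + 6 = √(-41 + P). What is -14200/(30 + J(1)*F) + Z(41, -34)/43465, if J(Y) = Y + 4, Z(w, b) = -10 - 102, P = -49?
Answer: -112/43465 + 284*I*√10/3 ≈ -0.0025768 + 299.36*I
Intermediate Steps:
F = -6 + 3*I*√10 (F = -6 + √(-41 - 49) = -6 + √(-90) = -6 + 3*I*√10 ≈ -6.0 + 9.4868*I)
Z(w, b) = -112
J(Y) = 4 + Y
-14200/(30 + J(1)*F) + Z(41, -34)/43465 = -14200/(30 + (4 + 1)*(-6 + 3*I*√10)) - 112/43465 = -14200/(30 + 5*(-6 + 3*I*√10)) - 112*1/43465 = -14200/(30 + (-30 + 15*I*√10)) - 112/43465 = -14200*(-I*√10/150) - 112/43465 = -(-284)*I*√10/3 - 112/43465 = 284*I*√10/3 - 112/43465 = -112/43465 + 284*I*√10/3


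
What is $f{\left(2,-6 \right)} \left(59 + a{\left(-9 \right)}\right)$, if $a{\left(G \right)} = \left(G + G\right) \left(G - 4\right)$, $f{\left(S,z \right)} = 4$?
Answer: $1172$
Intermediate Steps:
$a{\left(G \right)} = 2 G \left(-4 + G\right)$
$f{\left(2,-6 \right)} \left(59 + a{\left(-9 \right)}\right) = 4 \left(59 + 2 \left(-9\right) \left(-4 - 9\right)\right) = 4 \left(59 + 2 \left(-9\right) \left(-13\right)\right) = 4 \left(59 + 234\right) = 4 \cdot 293 = 1172$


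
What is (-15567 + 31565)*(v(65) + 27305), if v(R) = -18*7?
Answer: 434809642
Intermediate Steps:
v(R) = -126
(-15567 + 31565)*(v(65) + 27305) = (-15567 + 31565)*(-126 + 27305) = 15998*27179 = 434809642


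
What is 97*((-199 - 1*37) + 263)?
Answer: 2619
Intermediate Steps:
97*((-199 - 1*37) + 263) = 97*((-199 - 37) + 263) = 97*(-236 + 263) = 97*27 = 2619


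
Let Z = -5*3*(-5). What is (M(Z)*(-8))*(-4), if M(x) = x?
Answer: 2400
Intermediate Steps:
Z = 75 (Z = -15*(-5) = 75)
(M(Z)*(-8))*(-4) = (75*(-8))*(-4) = -600*(-4) = 2400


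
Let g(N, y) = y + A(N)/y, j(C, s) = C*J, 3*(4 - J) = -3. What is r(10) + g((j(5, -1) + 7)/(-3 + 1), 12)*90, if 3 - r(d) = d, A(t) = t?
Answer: 953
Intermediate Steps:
J = 5 (J = 4 - ⅓*(-3) = 4 + 1 = 5)
r(d) = 3 - d
j(C, s) = 5*C (j(C, s) = C*5 = 5*C)
g(N, y) = y + N/y
r(10) + g((j(5, -1) + 7)/(-3 + 1), 12)*90 = (3 - 1*10) + (12 + ((5*5 + 7)/(-3 + 1))/12)*90 = (3 - 10) + (12 + ((25 + 7)/(-2))*(1/12))*90 = -7 + (12 + (32*(-½))*(1/12))*90 = -7 + (12 - 16*1/12)*90 = -7 + (12 - 4/3)*90 = -7 + (32/3)*90 = -7 + 960 = 953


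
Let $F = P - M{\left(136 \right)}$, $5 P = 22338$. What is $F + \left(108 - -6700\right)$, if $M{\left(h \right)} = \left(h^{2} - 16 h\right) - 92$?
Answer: $- \frac{24762}{5} \approx -4952.4$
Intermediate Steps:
$P = \frac{22338}{5}$ ($P = \frac{1}{5} \cdot 22338 = \frac{22338}{5} \approx 4467.6$)
$M{\left(h \right)} = -92 + h^{2} - 16 h$
$F = - \frac{58802}{5}$ ($F = \frac{22338}{5} - \left(-92 + 136^{2} - 2176\right) = \frac{22338}{5} - \left(-92 + 18496 - 2176\right) = \frac{22338}{5} - 16228 = - \frac{58802}{5} \approx -11760.0$)
$F + \left(108 - -6700\right) = - \frac{58802}{5} + \left(108 - -6700\right) = - \frac{58802}{5} + \left(108 + 6700\right) = - \frac{58802}{5} + 6808 = - \frac{24762}{5}$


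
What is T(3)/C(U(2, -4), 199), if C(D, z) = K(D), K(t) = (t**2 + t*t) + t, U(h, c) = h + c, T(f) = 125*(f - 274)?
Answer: -33875/6 ≈ -5645.8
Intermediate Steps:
T(f) = -34250 + 125*f (T(f) = 125*(-274 + f) = -34250 + 125*f)
U(h, c) = c + h
K(t) = t + 2*t**2 (K(t) = (t**2 + t**2) + t = 2*t**2 + t = t + 2*t**2)
C(D, z) = D*(1 + 2*D)
T(3)/C(U(2, -4), 199) = (-34250 + 125*3)/(((-4 + 2)*(1 + 2*(-4 + 2)))) = (-34250 + 375)/((-2*(1 + 2*(-2)))) = -33875*(-1/(2*(1 - 4))) = -33875/((-2*(-3))) = -33875/6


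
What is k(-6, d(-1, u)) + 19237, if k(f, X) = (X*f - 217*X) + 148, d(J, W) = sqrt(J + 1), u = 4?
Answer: 19385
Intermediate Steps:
d(J, W) = sqrt(1 + J)
k(f, X) = 148 - 217*X + X*f (k(f, X) = (-217*X + X*f) + 148 = 148 - 217*X + X*f)
k(-6, d(-1, u)) + 19237 = (148 - 217*sqrt(1 - 1) + sqrt(1 - 1)*(-6)) + 19237 = (148 - 217*sqrt(0) + sqrt(0)*(-6)) + 19237 = (148 - 217*0 + 0*(-6)) + 19237 = (148 + 0 + 0) + 19237 = 148 + 19237 = 19385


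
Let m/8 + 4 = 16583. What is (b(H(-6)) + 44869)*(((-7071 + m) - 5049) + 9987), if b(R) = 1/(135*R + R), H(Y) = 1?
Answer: 796329040315/136 ≈ 5.8554e+9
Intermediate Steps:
m = 132632 (m = -32 + 8*16583 = -32 + 132664 = 132632)
b(R) = 1/(136*R)
(b(H(-6)) + 44869)*(((-7071 + m) - 5049) + 9987) = ((1/136)/1 + 44869)*(((-7071 + 132632) - 5049) + 9987) = ((1/136)*1 + 44869)*((125561 - 5049) + 9987) = (1/136 + 44869)*(120512 + 9987) = (6102185/136)*130499 = 796329040315/136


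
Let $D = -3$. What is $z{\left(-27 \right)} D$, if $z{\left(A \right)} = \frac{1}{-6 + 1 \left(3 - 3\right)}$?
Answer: $\frac{1}{2} \approx 0.5$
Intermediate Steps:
$z{\left(A \right)} = - \frac{1}{6}$ ($z{\left(A \right)} = \frac{1}{-6 + 1 \cdot 0} = \frac{1}{-6 + 0} = \frac{1}{-6} = - \frac{1}{6}$)
$z{\left(-27 \right)} D = \left(- \frac{1}{6}\right) \left(-3\right) = \frac{1}{2}$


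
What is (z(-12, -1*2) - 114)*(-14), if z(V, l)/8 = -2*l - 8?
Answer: 2044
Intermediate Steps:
z(V, l) = -64 - 16*l (z(V, l) = 8*(-2*l - 8) = 8*(-8 - 2*l) = -64 - 16*l)
(z(-12, -1*2) - 114)*(-14) = ((-64 - (-16)*2) - 114)*(-14) = ((-64 - 16*(-2)) - 114)*(-14) = ((-64 + 32) - 114)*(-14) = (-32 - 114)*(-14) = -146*(-14) = 2044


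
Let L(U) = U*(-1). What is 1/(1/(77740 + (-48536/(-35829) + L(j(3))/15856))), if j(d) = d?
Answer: 44165222949089/568104624 ≈ 77741.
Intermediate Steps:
L(U) = -U
1/(1/(77740 + (-48536/(-35829) + L(j(3))/15856))) = 1/(1/(77740 + (-48536/(-35829) - 1*3/15856))) = 1/(1/(77740 + (-48536*(-1/35829) - 3*1/15856))) = 1/(1/(77740 + (48536/35829 - 3/15856))) = 1/(1/(77740 + 769479329/568104624)) = 1/(1/(44165222949089/568104624)) = 1/(568104624/44165222949089) = 44165222949089/568104624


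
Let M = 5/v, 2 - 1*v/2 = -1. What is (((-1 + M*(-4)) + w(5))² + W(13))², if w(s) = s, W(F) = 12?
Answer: 12544/81 ≈ 154.86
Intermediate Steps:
v = 6 (v = 4 - 2*(-1) = 4 + 2 = 6)
M = ⅚ (M = 5/6 = 5*(⅙) = ⅚ ≈ 0.83333)
(((-1 + M*(-4)) + w(5))² + W(13))² = (((-1 + (⅚)*(-4)) + 5)² + 12)² = (((-1 - 10/3) + 5)² + 12)² = ((-13/3 + 5)² + 12)² = ((⅔)² + 12)² = (4/9 + 12)² = (112/9)² = 12544/81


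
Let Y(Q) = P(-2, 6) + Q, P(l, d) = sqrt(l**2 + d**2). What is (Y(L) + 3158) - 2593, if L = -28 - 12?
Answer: 525 + 2*sqrt(10) ≈ 531.32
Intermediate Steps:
P(l, d) = sqrt(d**2 + l**2)
L = -40
Y(Q) = Q + 2*sqrt(10) (Y(Q) = sqrt(6**2 + (-2)**2) + Q = sqrt(36 + 4) + Q = sqrt(40) + Q = 2*sqrt(10) + Q = Q + 2*sqrt(10))
(Y(L) + 3158) - 2593 = ((-40 + 2*sqrt(10)) + 3158) - 2593 = (3118 + 2*sqrt(10)) - 2593 = 525 + 2*sqrt(10)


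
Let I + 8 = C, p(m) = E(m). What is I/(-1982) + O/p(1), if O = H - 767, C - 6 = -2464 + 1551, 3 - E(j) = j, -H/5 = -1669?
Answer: 7510713/1982 ≈ 3789.5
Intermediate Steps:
H = 8345 (H = -5*(-1669) = 8345)
E(j) = 3 - j
p(m) = 3 - m
C = -907 (C = 6 + (-2464 + 1551) = 6 - 913 = -907)
I = -915 (I = -8 - 907 = -915)
O = 7578 (O = 8345 - 767 = 7578)
I/(-1982) + O/p(1) = -915/(-1982) + 7578/(3 - 1*1) = -915*(-1/1982) + 7578/(3 - 1) = 915/1982 + 7578/2 = 915/1982 + 7578*(½) = 915/1982 + 3789 = 7510713/1982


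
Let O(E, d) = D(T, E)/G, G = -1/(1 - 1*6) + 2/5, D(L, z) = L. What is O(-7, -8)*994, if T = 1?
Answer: 4970/3 ≈ 1656.7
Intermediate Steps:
G = ⅗ (G = -1/(1 - 6) + 2*(⅕) = -1/(-5) + ⅖ = -1*(-⅕) + ⅖ = ⅕ + ⅖ = ⅗ ≈ 0.60000)
O(E, d) = 5/3 (O(E, d) = 1/(⅗) = 1*(5/3) = 5/3)
O(-7, -8)*994 = (5/3)*994 = 4970/3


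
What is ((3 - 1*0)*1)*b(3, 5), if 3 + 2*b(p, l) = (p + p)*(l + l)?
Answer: 171/2 ≈ 85.500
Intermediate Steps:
b(p, l) = -3/2 + 2*l*p (b(p, l) = -3/2 + ((p + p)*(l + l))/2 = -3/2 + ((2*p)*(2*l))/2 = -3/2 + (4*l*p)/2 = -3/2 + 2*l*p)
((3 - 1*0)*1)*b(3, 5) = ((3 - 1*0)*1)*(-3/2 + 2*5*3) = ((3 + 0)*1)*(-3/2 + 30) = (3*1)*(57/2) = 3*(57/2) = 171/2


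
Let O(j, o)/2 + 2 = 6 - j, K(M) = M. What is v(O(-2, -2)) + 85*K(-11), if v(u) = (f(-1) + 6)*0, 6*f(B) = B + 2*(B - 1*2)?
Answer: -935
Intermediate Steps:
f(B) = -⅔ + B/2 (f(B) = (B + 2*(B - 1*2))/6 = (B + 2*(B - 2))/6 = (B + 2*(-2 + B))/6 = (B + (-4 + 2*B))/6 = (-4 + 3*B)/6 = -⅔ + B/2)
O(j, o) = 8 - 2*j (O(j, o) = -4 + 2*(6 - j) = -4 + (12 - 2*j) = 8 - 2*j)
v(u) = 0 (v(u) = ((-⅔ + (½)*(-1)) + 6)*0 = ((-⅔ - ½) + 6)*0 = (-7/6 + 6)*0 = (29/6)*0 = 0)
v(O(-2, -2)) + 85*K(-11) = 0 + 85*(-11) = 0 - 935 = -935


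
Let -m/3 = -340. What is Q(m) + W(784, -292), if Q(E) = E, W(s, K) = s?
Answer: 1804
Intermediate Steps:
m = 1020 (m = -3*(-340) = 1020)
Q(m) + W(784, -292) = 1020 + 784 = 1804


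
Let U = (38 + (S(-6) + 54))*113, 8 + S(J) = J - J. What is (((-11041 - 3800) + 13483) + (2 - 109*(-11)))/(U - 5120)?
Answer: -157/4372 ≈ -0.035910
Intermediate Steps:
S(J) = -8 (S(J) = -8 + (J - J) = -8 + 0 = -8)
U = 9492 (U = (38 + (-8 + 54))*113 = (38 + 46)*113 = 84*113 = 9492)
(((-11041 - 3800) + 13483) + (2 - 109*(-11)))/(U - 5120) = (((-11041 - 3800) + 13483) + (2 - 109*(-11)))/(9492 - 5120) = ((-14841 + 13483) + (2 + 1199))/4372 = (-1358 + 1201)*(1/4372) = -157*1/4372 = -157/4372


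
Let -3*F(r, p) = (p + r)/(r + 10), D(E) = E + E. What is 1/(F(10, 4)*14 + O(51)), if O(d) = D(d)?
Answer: 15/1481 ≈ 0.010128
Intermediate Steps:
D(E) = 2*E
F(r, p) = -(p + r)/(3*(10 + r)) (F(r, p) = -(p + r)/(3*(r + 10)) = -(p + r)/(3*(10 + r)))
O(d) = 2*d
1/(F(10, 4)*14 + O(51)) = 1/(((-1*4 - 1*10)/(3*(10 + 10)))*14 + 2*51) = 1/(((⅓)*(-4 - 10)/20)*14 + 102) = 1/(((⅓)*(1/20)*(-14))*14 + 102) = 1/(-7/30*14 + 102) = 1/(-49/15 + 102) = 1/(1481/15) = 15/1481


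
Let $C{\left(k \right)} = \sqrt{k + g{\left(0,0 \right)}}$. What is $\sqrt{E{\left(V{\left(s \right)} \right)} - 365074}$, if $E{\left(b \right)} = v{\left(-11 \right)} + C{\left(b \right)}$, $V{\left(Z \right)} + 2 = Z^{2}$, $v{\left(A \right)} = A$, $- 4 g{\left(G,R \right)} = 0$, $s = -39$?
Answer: $\sqrt{-365085 + 7 \sqrt{31}} \approx 604.19 i$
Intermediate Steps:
$g{\left(G,R \right)} = 0$ ($g{\left(G,R \right)} = \left(- \frac{1}{4}\right) 0 = 0$)
$C{\left(k \right)} = \sqrt{k}$ ($C{\left(k \right)} = \sqrt{k + 0} = \sqrt{k}$)
$V{\left(Z \right)} = -2 + Z^{2}$
$E{\left(b \right)} = -11 + \sqrt{b}$
$\sqrt{E{\left(V{\left(s \right)} \right)} - 365074} = \sqrt{\left(-11 + \sqrt{-2 + \left(-39\right)^{2}}\right) - 365074} = \sqrt{\left(-11 + \sqrt{-2 + 1521}\right) - 365074} = \sqrt{\left(-11 + \sqrt{1519}\right) - 365074} = \sqrt{\left(-11 + 7 \sqrt{31}\right) - 365074} = \sqrt{-365085 + 7 \sqrt{31}}$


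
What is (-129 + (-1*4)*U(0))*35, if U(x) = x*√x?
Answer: -4515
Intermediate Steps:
U(x) = x^(3/2)
(-129 + (-1*4)*U(0))*35 = (-129 + (-1*4)*0^(3/2))*35 = (-129 - 4*0)*35 = (-129 + 0)*35 = -129*35 = -4515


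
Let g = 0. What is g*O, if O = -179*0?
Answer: 0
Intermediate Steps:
O = 0
g*O = 0*0 = 0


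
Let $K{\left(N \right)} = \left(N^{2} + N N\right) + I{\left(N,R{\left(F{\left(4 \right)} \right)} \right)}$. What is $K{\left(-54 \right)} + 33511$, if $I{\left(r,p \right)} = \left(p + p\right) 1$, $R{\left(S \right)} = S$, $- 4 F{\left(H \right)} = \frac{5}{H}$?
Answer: $\frac{314739}{8} \approx 39342.0$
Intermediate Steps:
$F{\left(H \right)} = - \frac{5}{4 H}$ ($F{\left(H \right)} = - \frac{5 \frac{1}{H}}{4} = - \frac{5}{4 H}$)
$I{\left(r,p \right)} = 2 p$ ($I{\left(r,p \right)} = 2 p 1 = 2 p$)
$K{\left(N \right)} = - \frac{5}{8} + 2 N^{2}$ ($K{\left(N \right)} = \left(N^{2} + N N\right) + 2 \left(- \frac{5}{4 \cdot 4}\right) = \left(N^{2} + N^{2}\right) + 2 \left(\left(- \frac{5}{4}\right) \frac{1}{4}\right) = 2 N^{2} + 2 \left(- \frac{5}{16}\right) = 2 N^{2} - \frac{5}{8} = - \frac{5}{8} + 2 N^{2}$)
$K{\left(-54 \right)} + 33511 = \left(- \frac{5}{8} + 2 \left(-54\right)^{2}\right) + 33511 = \left(- \frac{5}{8} + 2 \cdot 2916\right) + 33511 = \left(- \frac{5}{8} + 5832\right) + 33511 = \frac{46651}{8} + 33511 = \frac{314739}{8}$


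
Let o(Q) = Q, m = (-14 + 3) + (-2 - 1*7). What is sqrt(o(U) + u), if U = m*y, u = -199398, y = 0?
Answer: I*sqrt(199398) ≈ 446.54*I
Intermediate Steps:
m = -20 (m = -11 + (-2 - 7) = -11 - 9 = -20)
U = 0 (U = -20*0 = 0)
sqrt(o(U) + u) = sqrt(0 - 199398) = sqrt(-199398) = I*sqrt(199398)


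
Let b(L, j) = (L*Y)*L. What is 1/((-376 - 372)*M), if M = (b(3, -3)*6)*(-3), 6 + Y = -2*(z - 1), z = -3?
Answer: 1/242352 ≈ 4.1262e-6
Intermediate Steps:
Y = 2 (Y = -6 - 2*(-3 - 1) = -6 - 2*(-4) = -6 + 8 = 2)
b(L, j) = 2*L**2 (b(L, j) = (L*2)*L = (2*L)*L = 2*L**2)
M = -324 (M = ((2*3**2)*6)*(-3) = ((2*9)*6)*(-3) = (18*6)*(-3) = 108*(-3) = -324)
1/((-376 - 372)*M) = 1/(-376 - 372*(-324)) = -1/324/(-748) = -1/748*(-1/324) = 1/242352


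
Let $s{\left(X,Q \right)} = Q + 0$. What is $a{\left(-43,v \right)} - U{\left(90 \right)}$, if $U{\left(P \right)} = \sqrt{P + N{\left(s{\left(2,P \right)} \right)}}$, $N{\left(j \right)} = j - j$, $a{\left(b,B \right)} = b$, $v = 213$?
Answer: $-43 - 3 \sqrt{10} \approx -52.487$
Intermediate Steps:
$s{\left(X,Q \right)} = Q$
$N{\left(j \right)} = 0$
$U{\left(P \right)} = \sqrt{P}$ ($U{\left(P \right)} = \sqrt{P + 0} = \sqrt{P}$)
$a{\left(-43,v \right)} - U{\left(90 \right)} = -43 - \sqrt{90} = -43 - 3 \sqrt{10}$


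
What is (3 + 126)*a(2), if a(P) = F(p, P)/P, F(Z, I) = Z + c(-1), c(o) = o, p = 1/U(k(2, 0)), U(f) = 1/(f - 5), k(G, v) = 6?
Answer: 0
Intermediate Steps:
U(f) = 1/(-5 + f)
p = 1 (p = 1/1/(-5 + 6) = 1/1/1 = 1/1 = 1*1 = 1)
F(Z, I) = -1 + Z (F(Z, I) = Z - 1 = -1 + Z)
a(P) = 0 (a(P) = (-1 + 1)/P = 0/P = 0)
(3 + 126)*a(2) = (3 + 126)*0 = 129*0 = 0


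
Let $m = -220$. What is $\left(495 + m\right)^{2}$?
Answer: $75625$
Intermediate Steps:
$\left(495 + m\right)^{2} = \left(495 - 220\right)^{2} = 275^{2} = 75625$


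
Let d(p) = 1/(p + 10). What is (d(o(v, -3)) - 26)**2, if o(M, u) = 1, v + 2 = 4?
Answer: 81225/121 ≈ 671.28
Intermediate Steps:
v = 2 (v = -2 + 4 = 2)
d(p) = 1/(10 + p)
(d(o(v, -3)) - 26)**2 = (1/(10 + 1) - 26)**2 = (1/11 - 26)**2 = (-285/11)**2 = 81225/121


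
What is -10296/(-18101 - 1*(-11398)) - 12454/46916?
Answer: 199783987/157238974 ≈ 1.2706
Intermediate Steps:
-10296/(-18101 - 1*(-11398)) - 12454/46916 = -10296/(-18101 + 11398) - 12454*1/46916 = -10296/(-6703) - 6227/23458 = -10296*(-1/6703) - 6227/23458 = 10296/6703 - 6227/23458 = 199783987/157238974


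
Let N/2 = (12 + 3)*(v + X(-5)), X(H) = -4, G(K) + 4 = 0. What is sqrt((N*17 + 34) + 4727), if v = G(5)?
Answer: sqrt(681) ≈ 26.096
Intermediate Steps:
G(K) = -4 (G(K) = -4 + 0 = -4)
v = -4
N = -240 (N = 2*((12 + 3)*(-4 - 4)) = 2*(15*(-8)) = 2*(-120) = -240)
sqrt((N*17 + 34) + 4727) = sqrt((-240*17 + 34) + 4727) = sqrt((-4080 + 34) + 4727) = sqrt(-4046 + 4727) = sqrt(681)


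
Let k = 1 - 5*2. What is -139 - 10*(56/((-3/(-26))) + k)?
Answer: -14707/3 ≈ -4902.3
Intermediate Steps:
k = -9 (k = 1 - 10 = -9)
-139 - 10*(56/((-3/(-26))) + k) = -139 - 10*(56/((-3/(-26))) - 9) = -139 - 10*(56/((-3*(-1/26))) - 9) = -139 - 10*(56/(3/26) - 9) = -139 - 10*(56*(26/3) - 9) = -139 - 10*(1456/3 - 9) = -139 - 10*1429/3 = -139 - 14290/3 = -14707/3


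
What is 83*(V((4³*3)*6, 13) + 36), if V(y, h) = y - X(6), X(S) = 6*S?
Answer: 95616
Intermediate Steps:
V(y, h) = -36 + y (V(y, h) = y - 6*6 = y - 1*36 = y - 36 = -36 + y)
83*(V((4³*3)*6, 13) + 36) = 83*((-36 + (4³*3)*6) + 36) = 83*((-36 + (64*3)*6) + 36) = 83*((-36 + 192*6) + 36) = 83*((-36 + 1152) + 36) = 83*(1116 + 36) = 83*1152 = 95616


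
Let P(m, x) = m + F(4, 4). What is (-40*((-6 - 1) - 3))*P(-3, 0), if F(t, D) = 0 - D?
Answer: -2800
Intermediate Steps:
F(t, D) = -D
P(m, x) = -4 + m (P(m, x) = m - 1*4 = m - 4 = -4 + m)
(-40*((-6 - 1) - 3))*P(-3, 0) = (-40*((-6 - 1) - 3))*(-4 - 3) = -40*(-7 - 3)*(-7) = -40*(-10)*(-7) = 400*(-7) = -2800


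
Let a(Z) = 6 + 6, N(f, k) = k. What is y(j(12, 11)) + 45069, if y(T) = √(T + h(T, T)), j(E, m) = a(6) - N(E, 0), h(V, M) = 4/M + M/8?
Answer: 45069 + √498/6 ≈ 45073.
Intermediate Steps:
h(V, M) = 4/M + M/8 (h(V, M) = 4/M + M*(⅛) = 4/M + M/8)
a(Z) = 12
j(E, m) = 12 (j(E, m) = 12 - 1*0 = 12 + 0 = 12)
y(T) = √(4/T + 9*T/8) (y(T) = √(T + (4/T + T/8)) = √(4/T + 9*T/8))
y(j(12, 11)) + 45069 = √(18*12 + 64/12)/4 + 45069 = √(216 + 64*(1/12))/4 + 45069 = √(216 + 16/3)/4 + 45069 = √(664/3)/4 + 45069 = (2*√498/3)/4 + 45069 = √498/6 + 45069 = 45069 + √498/6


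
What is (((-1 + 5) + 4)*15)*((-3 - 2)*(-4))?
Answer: 2400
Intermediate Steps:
(((-1 + 5) + 4)*15)*((-3 - 2)*(-4)) = ((4 + 4)*15)*(-5*(-4)) = (8*15)*20 = 120*20 = 2400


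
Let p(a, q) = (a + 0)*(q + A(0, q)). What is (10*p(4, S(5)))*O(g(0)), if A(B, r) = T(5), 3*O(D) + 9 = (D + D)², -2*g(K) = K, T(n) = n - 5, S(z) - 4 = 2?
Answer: -720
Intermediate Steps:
S(z) = 6 (S(z) = 4 + 2 = 6)
T(n) = -5 + n
g(K) = -K/2
O(D) = -3 + 4*D²/3 (O(D) = -3 + (D + D)²/3 = -3 + (2*D)²/3 = -3 + (4*D²)/3 = -3 + 4*D²/3)
A(B, r) = 0 (A(B, r) = -5 + 5 = 0)
p(a, q) = a*q (p(a, q) = (a + 0)*(q + 0) = a*q)
(10*p(4, S(5)))*O(g(0)) = (10*(4*6))*(-3 + 4*(-½*0)²/3) = (10*24)*(-3 + (4/3)*0²) = 240*(-3 + (4/3)*0) = 240*(-3 + 0) = 240*(-3) = -720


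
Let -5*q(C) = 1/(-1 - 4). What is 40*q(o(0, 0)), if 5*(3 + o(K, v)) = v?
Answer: 8/5 ≈ 1.6000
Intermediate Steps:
o(K, v) = -3 + v/5
q(C) = 1/25 (q(C) = -1/(5*(-1 - 4)) = -⅕/(-5) = -⅕*(-⅕) = 1/25)
40*q(o(0, 0)) = 40*(1/25) = 8/5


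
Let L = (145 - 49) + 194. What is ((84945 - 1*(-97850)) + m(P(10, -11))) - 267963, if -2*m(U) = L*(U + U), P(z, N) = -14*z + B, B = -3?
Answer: -43698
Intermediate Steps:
L = 290 (L = 96 + 194 = 290)
P(z, N) = -3 - 14*z (P(z, N) = -14*z - 3 = -3 - 14*z)
m(U) = -290*U (m(U) = -145*(U + U) = -145*2*U = -290*U)
((84945 - 1*(-97850)) + m(P(10, -11))) - 267963 = ((84945 - 1*(-97850)) - 290*(-3 - 14*10)) - 267963 = ((84945 + 97850) - 290*(-3 - 140)) - 267963 = (182795 - 290*(-143)) - 267963 = (182795 + 41470) - 267963 = 224265 - 267963 = -43698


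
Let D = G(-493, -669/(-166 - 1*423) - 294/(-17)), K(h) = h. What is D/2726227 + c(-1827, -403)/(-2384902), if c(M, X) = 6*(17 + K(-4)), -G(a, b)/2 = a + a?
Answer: 172706963/250068624029 ≈ 0.00069064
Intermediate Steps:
G(a, b) = -4*a (G(a, b) = -2*(a + a) = -4*a)
D = 1972 (D = -4*(-493) = 1972)
c(M, X) = 78 (c(M, X) = 6*(17 - 4) = 6*13 = 78)
D/2726227 + c(-1827, -403)/(-2384902) = 1972/2726227 + 78/(-2384902) = 1972*(1/2726227) + 78*(-1/2384902) = 1972/2726227 - 3/91727 = 172706963/250068624029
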